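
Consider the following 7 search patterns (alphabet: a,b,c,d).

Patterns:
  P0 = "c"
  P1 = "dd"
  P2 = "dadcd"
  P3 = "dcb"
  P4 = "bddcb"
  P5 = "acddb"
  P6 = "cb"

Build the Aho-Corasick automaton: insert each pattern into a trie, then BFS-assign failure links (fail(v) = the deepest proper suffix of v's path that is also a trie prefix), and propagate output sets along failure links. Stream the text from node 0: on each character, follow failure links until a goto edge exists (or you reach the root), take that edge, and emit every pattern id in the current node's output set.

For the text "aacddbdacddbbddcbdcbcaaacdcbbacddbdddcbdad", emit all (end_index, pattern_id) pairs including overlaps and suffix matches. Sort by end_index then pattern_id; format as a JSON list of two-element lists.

Build:
Trie (insert patterns):
  n0 'ε': a→15 b→10 c→1 d→2
  n1 'c': b→20  [P0 ends]
  n2 'd': a→4 c→8 d→3
  n3 'dd': ·  [P1 ends]
  n4 'da': d→5
  n5 'dad': c→6
  n6 'dadc': d→7
  n7 'dadcd': ·  [P2 ends]
  n8 'dc': b→9
  n9 'dcb': ·  [P3 ends]
  n10 'b': d→11
  n11 'bd': d→12
  n12 'bdd': c→13
  n13 'bddc': b→14
  n14 'bddcb': ·  [P4 ends]
  n15 'a': c→16
  n16 'ac': d→17
  n17 'acd': d→18
  n18 'acdd': b→19
  n19 'acddb': ·  [P5 ends]
  n20 'cb': ·  [P6 ends]

Failure links (BFS by depth):
  n1('c'): parent n0 fail=0; on 'c' 0 → fail=0;  out {0}∪∅={0}
  n2('d'): parent n0 fail=0; on 'd' 0 → fail=0;  out ∅∪∅=∅
  n10('b'): parent n0 fail=0; on 'b' 0 → fail=0;  out ∅∪∅=∅
  n15('a'): parent n0 fail=0; on 'a' 0 → fail=0;  out ∅∪∅=∅
  n3('dd'): parent n2 fail=0; on 'd' 0 → fail=2;  out {1}∪∅={1}
  n4('da'): parent n2 fail=0; on 'a' 0 → fail=15;  out ∅∪∅=∅
  n8('dc'): parent n2 fail=0; on 'c' 0 → fail=1;  out ∅∪{0}={0}
  n11('bd'): parent n10 fail=0; on 'd' 0 → fail=2;  out ∅∪∅=∅
  n16('ac'): parent n15 fail=0; on 'c' 0 → fail=1;  out ∅∪{0}={0}
  n20('cb'): parent n1 fail=0; on 'b' 0 → fail=10;  out {6}∪∅={6}
  n5('dad'): parent n4 fail=15; on 'd' 15→0 → fail=2;  out ∅∪∅=∅
  n9('dcb'): parent n8 fail=1; on 'b' 1 → fail=20;  out {3}∪{6}={3,6}
  n12('bdd'): parent n11 fail=2; on 'd' 2 → fail=3;  out ∅∪{1}={1}
  n17('acd'): parent n16 fail=1; on 'd' 1→0 → fail=2;  out ∅∪∅=∅
  n6('dadc'): parent n5 fail=2; on 'c' 2 → fail=8;  out ∅∪{0}={0}
  n13('bddc'): parent n12 fail=3; on 'c' 3→2 → fail=8;  out ∅∪{0}={0}
  n18('acdd'): parent n17 fail=2; on 'd' 2 → fail=3;  out ∅∪{1}={1}
  n7('dadcd'): parent n6 fail=8; on 'd' 8→1→0 → fail=2;  out {2}∪∅={2}
  n14('bddcb'): parent n13 fail=8; on 'b' 8 → fail=9;  out {4}∪{3,6}={3,4,6}
  n19('acddb'): parent n18 fail=3; on 'b' 3→2→0 → fail=10;  out {5}∪∅={5}

Scan:
pos 0 'a': at 15
pos 1 'a': at 15 ·f
pos 2 'c': at 16  → match P0@[2:2]
pos 3 'd': at 17
pos 4 'd': at 18  → match P1@[3:4]
pos 5 'b': at 19  → match P5@[1:5]
pos 6 'd': at 11 ·f
pos 7 'a': at 4 ·f
pos 8 'c': at 16 ·f  → match P0@[8:8]
pos 9 'd': at 17
pos 10 'd': at 18  → match P1@[9:10]
pos 11 'b': at 19  → match P5@[7:11]
pos 12 'b': at 10 ·f
pos 13 'd': at 11
pos 14 'd': at 12  → match P1@[13:14]
pos 15 'c': at 13  → match P0@[15:15]
pos 16 'b': at 14  → match P3@[14:16],P4@[12:16],P6@[15:16]
pos 17 'd': at 11 ·f
pos 18 'c': at 8 ·f  → match P0@[18:18]
pos 19 'b': at 9  → match P3@[17:19],P6@[18:19]
pos 20 'c': at 1 ·f  → match P0@[20:20]
pos 21 'a': at 15 ·f
pos 22 'a': at 15 ·f
pos 23 'a': at 15 ·f
pos 24 'c': at 16  → match P0@[24:24]
pos 25 'd': at 17
pos 26 'c': at 8 ·f  → match P0@[26:26]
pos 27 'b': at 9  → match P3@[25:27],P6@[26:27]
pos 28 'b': at 10 ·f
pos 29 'a': at 15 ·f
pos 30 'c': at 16  → match P0@[30:30]
pos 31 'd': at 17
pos 32 'd': at 18  → match P1@[31:32]
pos 33 'b': at 19  → match P5@[29:33]
pos 34 'd': at 11 ·f
pos 35 'd': at 12  → match P1@[34:35]
pos 36 'd': at 3 ·f  → match P1@[35:36]
pos 37 'c': at 8 ·f  → match P0@[37:37]
pos 38 'b': at 9  → match P3@[36:38],P6@[37:38]
pos 39 'd': at 11 ·f
pos 40 'a': at 4 ·f
pos 41 'd': at 5

Matches: [[2,0],[4,1],[5,5],[8,0],[10,1],[11,5],[14,1],[15,0],[16,3],[16,4],[16,6],[18,0],[19,3],[19,6],[20,0],[24,0],[26,0],[27,3],[27,6],[30,0],[32,1],[33,5],[35,1],[36,1],[37,0],[38,3],[38,6]]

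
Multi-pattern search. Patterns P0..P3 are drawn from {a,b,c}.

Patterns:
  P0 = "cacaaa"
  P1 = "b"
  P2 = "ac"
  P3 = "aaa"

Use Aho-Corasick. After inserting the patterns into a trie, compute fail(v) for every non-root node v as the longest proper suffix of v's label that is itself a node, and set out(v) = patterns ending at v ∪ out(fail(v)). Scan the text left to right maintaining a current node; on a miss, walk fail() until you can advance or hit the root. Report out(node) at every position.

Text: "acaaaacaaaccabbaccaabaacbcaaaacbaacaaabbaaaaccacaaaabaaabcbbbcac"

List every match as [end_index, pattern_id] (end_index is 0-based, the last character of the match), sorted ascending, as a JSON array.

Build:
Trie (insert patterns):
  n0 'ε': a→8 b→7 c→1
  n1 'c': a→2
  n2 'ca': c→3
  n3 'cac': a→4
  n4 'caca': a→5
  n5 'cacaa': a→6
  n6 'cacaaa': ·  ←P0
  n7 'b': ·  ←P1
  n8 'a': a→10 c→9
  n9 'ac': ·  ←P2
  n10 'aa': a→11
  n11 'aaa': ·  ←P3

Failure links (BFS by depth):
  fail(1) 'c': from fail(0)=0 chase 'c': 0 ⇒ 0;  out=∅∪out(0)=∅
  fail(7) 'b': from fail(0)=0 chase 'b': 0 ⇒ 0;  out={1}∪out(0)={1}
  fail(8) 'a': from fail(0)=0 chase 'a': 0 ⇒ 0;  out=∅∪out(0)=∅
  fail(2) 'ca': from fail(1)=0 chase 'a': 0 ⇒ 8;  out=∅∪out(8)=∅
  fail(9) 'ac': from fail(8)=0 chase 'c': 0 ⇒ 1;  out={2}∪out(1)={2}
  fail(10) 'aa': from fail(8)=0 chase 'a': 0 ⇒ 8;  out=∅∪out(8)=∅
  fail(3) 'cac': from fail(2)=8 chase 'c': 8 ⇒ 9;  out=∅∪out(9)={2}
  fail(11) 'aaa': from fail(10)=8 chase 'a': 8 ⇒ 10;  out={3}∪out(10)={3}
  fail(4) 'caca': from fail(3)=9 chase 'a': 9→1 ⇒ 2;  out=∅∪out(2)=∅
  fail(5) 'cacaa': from fail(4)=2 chase 'a': 2→8 ⇒ 10;  out=∅∪out(10)=∅
  fail(6) 'cacaaa': from fail(5)=10 chase 'a': 10 ⇒ 11;  out={0}∪out(11)={0,3}

Run:
pos 0 'a': at 8
pos 1 'c': at 9  → match P2@[0:1]
pos 2 'a': at 2 ·f
pos 3 'a': at 10 ·f
pos 4 'a': at 11  → match P3@[2:4]
pos 5 'a': at 11 ·f  → match P3@[3:5]
pos 6 'c': at 9 ·f  → match P2@[5:6]
pos 7 'a': at 2 ·f
pos 8 'a': at 10 ·f
pos 9 'a': at 11  → match P3@[7:9]
pos 10 'c': at 9 ·f  → match P2@[9:10]
pos 11 'c': at 1 ·f
pos 12 'a': at 2
pos 13 'b': at 7 ·f  → match P1@[13:13]
pos 14 'b': at 7 ·f  → match P1@[14:14]
pos 15 'a': at 8 ·f
pos 16 'c': at 9  → match P2@[15:16]
pos 17 'c': at 1 ·f
pos 18 'a': at 2
pos 19 'a': at 10 ·f
pos 20 'b': at 7 ·f  → match P1@[20:20]
pos 21 'a': at 8 ·f
pos 22 'a': at 10
pos 23 'c': at 9 ·f  → match P2@[22:23]
pos 24 'b': at 7 ·f  → match P1@[24:24]
pos 25 'c': at 1 ·f
pos 26 'a': at 2
pos 27 'a': at 10 ·f
pos 28 'a': at 11  → match P3@[26:28]
pos 29 'a': at 11 ·f  → match P3@[27:29]
pos 30 'c': at 9 ·f  → match P2@[29:30]
pos 31 'b': at 7 ·f  → match P1@[31:31]
pos 32 'a': at 8 ·f
pos 33 'a': at 10
pos 34 'c': at 9 ·f  → match P2@[33:34]
pos 35 'a': at 2 ·f
pos 36 'a': at 10 ·f
pos 37 'a': at 11  → match P3@[35:37]
pos 38 'b': at 7 ·f  → match P1@[38:38]
pos 39 'b': at 7 ·f  → match P1@[39:39]
pos 40 'a': at 8 ·f
pos 41 'a': at 10
pos 42 'a': at 11  → match P3@[40:42]
pos 43 'a': at 11 ·f  → match P3@[41:43]
pos 44 'c': at 9 ·f  → match P2@[43:44]
pos 45 'c': at 1 ·f
pos 46 'a': at 2
pos 47 'c': at 3  → match P2@[46:47]
pos 48 'a': at 4
pos 49 'a': at 5
pos 50 'a': at 6  → match P0@[45:50],P3@[48:50]
pos 51 'a': at 11 ·f  → match P3@[49:51]
pos 52 'b': at 7 ·f  → match P1@[52:52]
pos 53 'a': at 8 ·f
pos 54 'a': at 10
pos 55 'a': at 11  → match P3@[53:55]
pos 56 'b': at 7 ·f  → match P1@[56:56]
pos 57 'c': at 1 ·f
pos 58 'b': at 7 ·f  → match P1@[58:58]
pos 59 'b': at 7 ·f  → match P1@[59:59]
pos 60 'b': at 7 ·f  → match P1@[60:60]
pos 61 'c': at 1 ·f
pos 62 'a': at 2
pos 63 'c': at 3  → match P2@[62:63]

Matches: [[1,2],[4,3],[5,3],[6,2],[9,3],[10,2],[13,1],[14,1],[16,2],[20,1],[23,2],[24,1],[28,3],[29,3],[30,2],[31,1],[34,2],[37,3],[38,1],[39,1],[42,3],[43,3],[44,2],[47,2],[50,0],[50,3],[51,3],[52,1],[55,3],[56,1],[58,1],[59,1],[60,1],[63,2]]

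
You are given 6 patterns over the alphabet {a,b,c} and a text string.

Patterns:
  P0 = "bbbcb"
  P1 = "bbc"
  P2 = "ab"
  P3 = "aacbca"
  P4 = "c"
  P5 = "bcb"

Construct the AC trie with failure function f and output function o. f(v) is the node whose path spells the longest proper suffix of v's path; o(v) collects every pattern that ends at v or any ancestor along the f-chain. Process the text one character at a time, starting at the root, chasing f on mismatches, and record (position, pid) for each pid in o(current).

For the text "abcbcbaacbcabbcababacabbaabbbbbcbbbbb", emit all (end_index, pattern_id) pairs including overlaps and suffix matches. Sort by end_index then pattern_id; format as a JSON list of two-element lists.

Build automaton:
Trie nodes:
  0='ε' goto a→7 b→1 c→14
  1='b' goto b→2 c→15
  2='bb' goto b→3 c→6
  3='bbb' goto c→4
  4='bbbc' goto b→5
  5='bbbcb' goto ·  ←P0
  6='bbc' goto ·  ←P1
  7='a' goto a→9 b→8
  8='ab' goto ·  ←P2
  9='aa' goto c→10
  10='aac' goto b→11
  11='aacb' goto c→12
  12='aacbc' goto a→13
  13='aacbca' goto ·  ←P3
  14='c' goto ·  ←P4
  15='bc' goto b→16
  16='bcb' goto ·  ←P5

Failure links (BFS by depth):
  fail(1) 'b': from fail(0)=0 chase 'b': 0 ⇒ 0;  out=∅∪out(0)=∅
  fail(7) 'a': from fail(0)=0 chase 'a': 0 ⇒ 0;  out=∅∪out(0)=∅
  fail(14) 'c': from fail(0)=0 chase 'c': 0 ⇒ 0;  out={4}∪out(0)={4}
  fail(2) 'bb': from fail(1)=0 chase 'b': 0 ⇒ 1;  out=∅∪out(1)=∅
  fail(8) 'ab': from fail(7)=0 chase 'b': 0 ⇒ 1;  out={2}∪out(1)={2}
  fail(9) 'aa': from fail(7)=0 chase 'a': 0 ⇒ 7;  out=∅∪out(7)=∅
  fail(15) 'bc': from fail(1)=0 chase 'c': 0 ⇒ 14;  out=∅∪out(14)={4}
  fail(3) 'bbb': from fail(2)=1 chase 'b': 1 ⇒ 2;  out=∅∪out(2)=∅
  fail(6) 'bbc': from fail(2)=1 chase 'c': 1 ⇒ 15;  out={1}∪out(15)={1,4}
  fail(10) 'aac': from fail(9)=7 chase 'c': 7→0 ⇒ 14;  out=∅∪out(14)={4}
  fail(16) 'bcb': from fail(15)=14 chase 'b': 14→0 ⇒ 1;  out={5}∪out(1)={5}
  fail(4) 'bbbc': from fail(3)=2 chase 'c': 2 ⇒ 6;  out=∅∪out(6)={1,4}
  fail(11) 'aacb': from fail(10)=14 chase 'b': 14→0 ⇒ 1;  out=∅∪out(1)=∅
  fail(5) 'bbbcb': from fail(4)=6 chase 'b': 6→15 ⇒ 16;  out={0}∪out(16)={0,5}
  fail(12) 'aacbc': from fail(11)=1 chase 'c': 1 ⇒ 15;  out=∅∪out(15)={4}
  fail(13) 'aacbca': from fail(12)=15 chase 'a': 15→14→0 ⇒ 7;  out={3}∪out(7)={3}

Text stream:
i=0 'a': node 0→7
i=1 'b': node 7→8  ** P2@[0:1]
i=2 'c': node 8→15 (fail-walked)  ** P4@[2:2]
i=3 'b': node 15→16  ** P5@[1:3]
i=4 'c': node 16→15 (fail-walked)  ** P4@[4:4]
i=5 'b': node 15→16  ** P5@[3:5]
i=6 'a': node 16→7 (fail-walked)
i=7 'a': node 7→9
i=8 'c': node 9→10  ** P4@[8:8]
i=9 'b': node 10→11
i=10 'c': node 11→12  ** P4@[10:10]
i=11 'a': node 12→13  ** P3@[6:11]
i=12 'b': node 13→8 (fail-walked)  ** P2@[11:12]
i=13 'b': node 8→2 (fail-walked)
i=14 'c': node 2→6  ** P1@[12:14],P4@[14:14]
i=15 'a': node 6→7 (fail-walked)
i=16 'b': node 7→8  ** P2@[15:16]
i=17 'a': node 8→7 (fail-walked)
i=18 'b': node 7→8  ** P2@[17:18]
i=19 'a': node 8→7 (fail-walked)
i=20 'c': node 7→14 (fail-walked)  ** P4@[20:20]
i=21 'a': node 14→7 (fail-walked)
i=22 'b': node 7→8  ** P2@[21:22]
i=23 'b': node 8→2 (fail-walked)
i=24 'a': node 2→7 (fail-walked)
i=25 'a': node 7→9
i=26 'b': node 9→8 (fail-walked)  ** P2@[25:26]
i=27 'b': node 8→2 (fail-walked)
i=28 'b': node 2→3
i=29 'b': node 3→3 (fail-walked)
i=30 'b': node 3→3 (fail-walked)
i=31 'c': node 3→4  ** P1@[29:31],P4@[31:31]
i=32 'b': node 4→5  ** P0@[28:32],P5@[30:32]
i=33 'b': node 5→2 (fail-walked)
i=34 'b': node 2→3
i=35 'b': node 3→3 (fail-walked)
i=36 'b': node 3→3 (fail-walked)

Matches: [[1,2],[2,4],[3,5],[4,4],[5,5],[8,4],[10,4],[11,3],[12,2],[14,1],[14,4],[16,2],[18,2],[20,4],[22,2],[26,2],[31,1],[31,4],[32,0],[32,5]]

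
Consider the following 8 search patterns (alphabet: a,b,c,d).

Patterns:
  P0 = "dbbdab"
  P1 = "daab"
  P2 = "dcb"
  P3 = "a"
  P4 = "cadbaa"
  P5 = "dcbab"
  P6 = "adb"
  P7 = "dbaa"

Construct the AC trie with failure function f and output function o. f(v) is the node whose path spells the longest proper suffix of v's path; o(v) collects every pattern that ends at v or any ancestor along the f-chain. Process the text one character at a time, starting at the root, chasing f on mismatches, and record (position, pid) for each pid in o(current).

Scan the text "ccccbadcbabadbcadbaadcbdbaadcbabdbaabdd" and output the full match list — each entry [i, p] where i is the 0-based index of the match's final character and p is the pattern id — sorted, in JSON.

Build automaton:
Trie nodes:
  0='ε' goto a→12 c→13 d→1
  1='d' goto a→7 b→2 c→10
  2='db' goto a→23 b→3
  3='dbb' goto d→4
  4='dbbd' goto a→5
  5='dbbda' goto b→6
  6='dbbdab' goto ·  [P0 ends]
  7='da' goto a→8
  8='daa' goto b→9
  9='daab' goto ·  [P1 ends]
  10='dc' goto b→11
  11='dcb' goto a→19  [P2 ends]
  12='a' goto d→21  [P3 ends]
  13='c' goto a→14
  14='ca' goto d→15
  15='cad' goto b→16
  16='cadb' goto a→17
  17='cadba' goto a→18
  18='cadbaa' goto ·  [P4 ends]
  19='dcba' goto b→20
  20='dcbab' goto ·  [P5 ends]
  21='ad' goto b→22
  22='adb' goto ·  [P6 ends]
  23='dba' goto a→24
  24='dbaa' goto ·  [P7 ends]

BFS fail/out derivation:
  n1('d'): parent n0 fail=0; on 'd' 0 → fail=0;  out ∅∪∅=∅
  n12('a'): parent n0 fail=0; on 'a' 0 → fail=0;  out {3}∪∅={3}
  n13('c'): parent n0 fail=0; on 'c' 0 → fail=0;  out ∅∪∅=∅
  n2('db'): parent n1 fail=0; on 'b' 0 → fail=0;  out ∅∪∅=∅
  n7('da'): parent n1 fail=0; on 'a' 0 → fail=12;  out ∅∪{3}={3}
  n10('dc'): parent n1 fail=0; on 'c' 0 → fail=13;  out ∅∪∅=∅
  n14('ca'): parent n13 fail=0; on 'a' 0 → fail=12;  out ∅∪{3}={3}
  n21('ad'): parent n12 fail=0; on 'd' 0 → fail=1;  out ∅∪∅=∅
  n3('dbb'): parent n2 fail=0; on 'b' 0 → fail=0;  out ∅∪∅=∅
  n8('daa'): parent n7 fail=12; on 'a' 12→0 → fail=12;  out ∅∪{3}={3}
  n11('dcb'): parent n10 fail=13; on 'b' 13→0 → fail=0;  out {2}∪∅={2}
  n15('cad'): parent n14 fail=12; on 'd' 12 → fail=21;  out ∅∪∅=∅
  n22('adb'): parent n21 fail=1; on 'b' 1 → fail=2;  out {6}∪∅={6}
  n23('dba'): parent n2 fail=0; on 'a' 0 → fail=12;  out ∅∪{3}={3}
  n4('dbbd'): parent n3 fail=0; on 'd' 0 → fail=1;  out ∅∪∅=∅
  n9('daab'): parent n8 fail=12; on 'b' 12→0 → fail=0;  out {1}∪∅={1}
  n16('cadb'): parent n15 fail=21; on 'b' 21 → fail=22;  out ∅∪{6}={6}
  n19('dcba'): parent n11 fail=0; on 'a' 0 → fail=12;  out ∅∪{3}={3}
  n24('dbaa'): parent n23 fail=12; on 'a' 12→0 → fail=12;  out {7}∪{3}={3,7}
  n5('dbbda'): parent n4 fail=1; on 'a' 1 → fail=7;  out ∅∪{3}={3}
  n17('cadba'): parent n16 fail=22; on 'a' 22→2 → fail=23;  out ∅∪{3}={3}
  n20('dcbab'): parent n19 fail=12; on 'b' 12→0 → fail=0;  out {5}∪∅={5}
  n6('dbbdab'): parent n5 fail=7; on 'b' 7→12→0 → fail=0;  out {0}∪∅={0}
  n18('cadbaa'): parent n17 fail=23; on 'a' 23 → fail=24;  out {4}∪{3,7}={3,4,7}

Text stream:
pos 0 'c': at 13
pos 1 'c': at 13 (via fail)
pos 2 'c': at 13 (via fail)
pos 3 'c': at 13 (via fail)
pos 4 'b': at 0 (via fail)
pos 5 'a': at 12  emit P3@[5:5]
pos 6 'd': at 21
pos 7 'c': at 10 (via fail)
pos 8 'b': at 11  emit P2@[6:8]
pos 9 'a': at 19  emit P3@[9:9]
pos 10 'b': at 20  emit P5@[6:10]
pos 11 'a': at 12 (via fail)  emit P3@[11:11]
pos 12 'd': at 21
pos 13 'b': at 22  emit P6@[11:13]
pos 14 'c': at 13 (via fail)
pos 15 'a': at 14  emit P3@[15:15]
pos 16 'd': at 15
pos 17 'b': at 16  emit P6@[15:17]
pos 18 'a': at 17  emit P3@[18:18]
pos 19 'a': at 18  emit P3@[19:19],P4@[14:19],P7@[16:19]
pos 20 'd': at 21 (via fail)
pos 21 'c': at 10 (via fail)
pos 22 'b': at 11  emit P2@[20:22]
pos 23 'd': at 1 (via fail)
pos 24 'b': at 2
pos 25 'a': at 23  emit P3@[25:25]
pos 26 'a': at 24  emit P3@[26:26],P7@[23:26]
pos 27 'd': at 21 (via fail)
pos 28 'c': at 10 (via fail)
pos 29 'b': at 11  emit P2@[27:29]
pos 30 'a': at 19  emit P3@[30:30]
pos 31 'b': at 20  emit P5@[27:31]
pos 32 'd': at 1 (via fail)
pos 33 'b': at 2
pos 34 'a': at 23  emit P3@[34:34]
pos 35 'a': at 24  emit P3@[35:35],P7@[32:35]
pos 36 'b': at 0 (via fail)
pos 37 'd': at 1
pos 38 'd': at 1 (via fail)

Matches: [[5,3],[8,2],[9,3],[10,5],[11,3],[13,6],[15,3],[17,6],[18,3],[19,3],[19,4],[19,7],[22,2],[25,3],[26,3],[26,7],[29,2],[30,3],[31,5],[34,3],[35,3],[35,7]]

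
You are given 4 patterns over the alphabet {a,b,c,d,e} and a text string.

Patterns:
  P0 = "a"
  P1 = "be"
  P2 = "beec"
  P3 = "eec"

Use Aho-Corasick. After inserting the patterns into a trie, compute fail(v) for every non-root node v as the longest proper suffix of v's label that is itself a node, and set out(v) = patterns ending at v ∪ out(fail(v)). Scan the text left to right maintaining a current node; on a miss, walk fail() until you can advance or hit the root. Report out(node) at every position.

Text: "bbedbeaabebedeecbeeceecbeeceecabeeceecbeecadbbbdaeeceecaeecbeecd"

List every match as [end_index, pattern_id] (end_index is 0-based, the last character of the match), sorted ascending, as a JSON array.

Build automaton:
Trie nodes:
  n0 'ε': a→1 b→2 e→6
  n1 'a': ·  [P0 ends]
  n2 'b': e→3
  n3 'be': e→4  [P1 ends]
  n4 'bee': c→5
  n5 'beec': ·  [P2 ends]
  n6 'e': e→7
  n7 'ee': c→8
  n8 'eec': ·  [P3 ends]

BFS fail/out derivation:
  fail(1) 'a': from fail(0)=0 chase 'a': 0 ⇒ 0;  out={0}∪out(0)={0}
  fail(2) 'b': from fail(0)=0 chase 'b': 0 ⇒ 0;  out=∅∪out(0)=∅
  fail(6) 'e': from fail(0)=0 chase 'e': 0 ⇒ 0;  out=∅∪out(0)=∅
  fail(3) 'be': from fail(2)=0 chase 'e': 0 ⇒ 6;  out={1}∪out(6)={1}
  fail(7) 'ee': from fail(6)=0 chase 'e': 0 ⇒ 6;  out=∅∪out(6)=∅
  fail(4) 'bee': from fail(3)=6 chase 'e': 6 ⇒ 7;  out=∅∪out(7)=∅
  fail(8) 'eec': from fail(7)=6 chase 'c': 6→0 ⇒ 0;  out={3}∪out(0)={3}
  fail(5) 'beec': from fail(4)=7 chase 'c': 7 ⇒ 8;  out={2}∪out(8)={2,3}

Scan:
i=0 'b': node 0→2
i=1 'b': node 2→2 ·f
i=2 'e': node 2→3  emit P1@[1:2]
i=3 'd': node 3→0 ·f
i=4 'b': node 0→2
i=5 'e': node 2→3  emit P1@[4:5]
i=6 'a': node 3→1 ·f  emit P0@[6:6]
i=7 'a': node 1→1 ·f  emit P0@[7:7]
i=8 'b': node 1→2 ·f
i=9 'e': node 2→3  emit P1@[8:9]
i=10 'b': node 3→2 ·f
i=11 'e': node 2→3  emit P1@[10:11]
i=12 'd': node 3→0 ·f
i=13 'e': node 0→6
i=14 'e': node 6→7
i=15 'c': node 7→8  emit P3@[13:15]
i=16 'b': node 8→2 ·f
i=17 'e': node 2→3  emit P1@[16:17]
i=18 'e': node 3→4
i=19 'c': node 4→5  emit P2@[16:19],P3@[17:19]
i=20 'e': node 5→6 ·f
i=21 'e': node 6→7
i=22 'c': node 7→8  emit P3@[20:22]
i=23 'b': node 8→2 ·f
i=24 'e': node 2→3  emit P1@[23:24]
i=25 'e': node 3→4
i=26 'c': node 4→5  emit P2@[23:26],P3@[24:26]
i=27 'e': node 5→6 ·f
i=28 'e': node 6→7
i=29 'c': node 7→8  emit P3@[27:29]
i=30 'a': node 8→1 ·f  emit P0@[30:30]
i=31 'b': node 1→2 ·f
i=32 'e': node 2→3  emit P1@[31:32]
i=33 'e': node 3→4
i=34 'c': node 4→5  emit P2@[31:34],P3@[32:34]
i=35 'e': node 5→6 ·f
i=36 'e': node 6→7
i=37 'c': node 7→8  emit P3@[35:37]
i=38 'b': node 8→2 ·f
i=39 'e': node 2→3  emit P1@[38:39]
i=40 'e': node 3→4
i=41 'c': node 4→5  emit P2@[38:41],P3@[39:41]
i=42 'a': node 5→1 ·f  emit P0@[42:42]
i=43 'd': node 1→0 ·f
i=44 'b': node 0→2
i=45 'b': node 2→2 ·f
i=46 'b': node 2→2 ·f
i=47 'd': node 2→0 ·f
i=48 'a': node 0→1  emit P0@[48:48]
i=49 'e': node 1→6 ·f
i=50 'e': node 6→7
i=51 'c': node 7→8  emit P3@[49:51]
i=52 'e': node 8→6 ·f
i=53 'e': node 6→7
i=54 'c': node 7→8  emit P3@[52:54]
i=55 'a': node 8→1 ·f  emit P0@[55:55]
i=56 'e': node 1→6 ·f
i=57 'e': node 6→7
i=58 'c': node 7→8  emit P3@[56:58]
i=59 'b': node 8→2 ·f
i=60 'e': node 2→3  emit P1@[59:60]
i=61 'e': node 3→4
i=62 'c': node 4→5  emit P2@[59:62],P3@[60:62]
i=63 'd': node 5→0 ·f

Result: [[2,1],[5,1],[6,0],[7,0],[9,1],[11,1],[15,3],[17,1],[19,2],[19,3],[22,3],[24,1],[26,2],[26,3],[29,3],[30,0],[32,1],[34,2],[34,3],[37,3],[39,1],[41,2],[41,3],[42,0],[48,0],[51,3],[54,3],[55,0],[58,3],[60,1],[62,2],[62,3]]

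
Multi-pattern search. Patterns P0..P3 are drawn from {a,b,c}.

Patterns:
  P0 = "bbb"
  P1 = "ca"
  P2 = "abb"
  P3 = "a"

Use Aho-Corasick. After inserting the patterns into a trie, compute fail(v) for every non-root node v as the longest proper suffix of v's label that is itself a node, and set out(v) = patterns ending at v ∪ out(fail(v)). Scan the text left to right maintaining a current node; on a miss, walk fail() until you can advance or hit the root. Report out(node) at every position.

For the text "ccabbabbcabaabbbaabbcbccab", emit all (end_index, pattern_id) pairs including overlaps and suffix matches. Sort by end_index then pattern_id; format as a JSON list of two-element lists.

Build:
Trie (insert patterns):
  n0 'ε': a→6 b→1 c→4
  n1 'b': b→2
  n2 'bb': b→3
  n3 'bbb': ·  [P0 ends]
  n4 'c': a→5
  n5 'ca': ·  [P1 ends]
  n6 'a': b→7  [P3 ends]
  n7 'ab': b→8
  n8 'abb': ·  [P2 ends]

BFS fail/out derivation:
  n1('b'): parent n0 fail=0; on 'b' 0 → fail=0;  out ∅∪∅=∅
  n4('c'): parent n0 fail=0; on 'c' 0 → fail=0;  out ∅∪∅=∅
  n6('a'): parent n0 fail=0; on 'a' 0 → fail=0;  out {3}∪∅={3}
  n2('bb'): parent n1 fail=0; on 'b' 0 → fail=1;  out ∅∪∅=∅
  n5('ca'): parent n4 fail=0; on 'a' 0 → fail=6;  out {1}∪{3}={1,3}
  n7('ab'): parent n6 fail=0; on 'b' 0 → fail=1;  out ∅∪∅=∅
  n3('bbb'): parent n2 fail=1; on 'b' 1 → fail=2;  out {0}∪∅={0}
  n8('abb'): parent n7 fail=1; on 'b' 1 → fail=2;  out {2}∪∅={2}

Run:
i=0 'c': node 0→4
i=1 'c': node 4→4 (fail-walked)
i=2 'a': node 4→5  emit P1@[1:2],P3@[2:2]
i=3 'b': node 5→7 (fail-walked)
i=4 'b': node 7→8  emit P2@[2:4]
i=5 'a': node 8→6 (fail-walked)  emit P3@[5:5]
i=6 'b': node 6→7
i=7 'b': node 7→8  emit P2@[5:7]
i=8 'c': node 8→4 (fail-walked)
i=9 'a': node 4→5  emit P1@[8:9],P3@[9:9]
i=10 'b': node 5→7 (fail-walked)
i=11 'a': node 7→6 (fail-walked)  emit P3@[11:11]
i=12 'a': node 6→6 (fail-walked)  emit P3@[12:12]
i=13 'b': node 6→7
i=14 'b': node 7→8  emit P2@[12:14]
i=15 'b': node 8→3 (fail-walked)  emit P0@[13:15]
i=16 'a': node 3→6 (fail-walked)  emit P3@[16:16]
i=17 'a': node 6→6 (fail-walked)  emit P3@[17:17]
i=18 'b': node 6→7
i=19 'b': node 7→8  emit P2@[17:19]
i=20 'c': node 8→4 (fail-walked)
i=21 'b': node 4→1 (fail-walked)
i=22 'c': node 1→4 (fail-walked)
i=23 'c': node 4→4 (fail-walked)
i=24 'a': node 4→5  emit P1@[23:24],P3@[24:24]
i=25 'b': node 5→7 (fail-walked)

Matches: [[2,1],[2,3],[4,2],[5,3],[7,2],[9,1],[9,3],[11,3],[12,3],[14,2],[15,0],[16,3],[17,3],[19,2],[24,1],[24,3]]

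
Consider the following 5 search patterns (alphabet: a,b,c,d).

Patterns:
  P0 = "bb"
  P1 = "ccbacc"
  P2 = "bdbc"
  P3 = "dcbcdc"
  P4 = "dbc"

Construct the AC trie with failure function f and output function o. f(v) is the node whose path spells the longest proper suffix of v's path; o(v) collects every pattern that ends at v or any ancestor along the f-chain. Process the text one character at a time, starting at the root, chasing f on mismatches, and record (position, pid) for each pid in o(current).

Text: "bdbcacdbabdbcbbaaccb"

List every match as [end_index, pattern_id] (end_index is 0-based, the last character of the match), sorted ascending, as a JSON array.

Build:
Trie (insert patterns):
  0='ε' goto b→1 c→3 d→12
  1='b' goto b→2 d→9
  2='bb' goto ·  [P0 ends]
  3='c' goto c→4
  4='cc' goto b→5
  5='ccb' goto a→6
  6='ccba' goto c→7
  7='ccbac' goto c→8
  8='ccbacc' goto ·  [P1 ends]
  9='bd' goto b→10
  10='bdb' goto c→11
  11='bdbc' goto ·  [P2 ends]
  12='d' goto b→18 c→13
  13='dc' goto b→14
  14='dcb' goto c→15
  15='dcbc' goto d→16
  16='dcbcd' goto c→17
  17='dcbcdc' goto ·  [P3 ends]
  18='db' goto c→19
  19='dbc' goto ·  [P4 ends]

BFS fail/out derivation:
  fail(1) 'b': from fail(0)=0 chase 'b': 0 ⇒ 0;  out=∅∪out(0)=∅
  fail(3) 'c': from fail(0)=0 chase 'c': 0 ⇒ 0;  out=∅∪out(0)=∅
  fail(12) 'd': from fail(0)=0 chase 'd': 0 ⇒ 0;  out=∅∪out(0)=∅
  fail(2) 'bb': from fail(1)=0 chase 'b': 0 ⇒ 1;  out={0}∪out(1)={0}
  fail(4) 'cc': from fail(3)=0 chase 'c': 0 ⇒ 3;  out=∅∪out(3)=∅
  fail(9) 'bd': from fail(1)=0 chase 'd': 0 ⇒ 12;  out=∅∪out(12)=∅
  fail(13) 'dc': from fail(12)=0 chase 'c': 0 ⇒ 3;  out=∅∪out(3)=∅
  fail(18) 'db': from fail(12)=0 chase 'b': 0 ⇒ 1;  out=∅∪out(1)=∅
  fail(5) 'ccb': from fail(4)=3 chase 'b': 3→0 ⇒ 1;  out=∅∪out(1)=∅
  fail(10) 'bdb': from fail(9)=12 chase 'b': 12 ⇒ 18;  out=∅∪out(18)=∅
  fail(14) 'dcb': from fail(13)=3 chase 'b': 3→0 ⇒ 1;  out=∅∪out(1)=∅
  fail(19) 'dbc': from fail(18)=1 chase 'c': 1→0 ⇒ 3;  out={4}∪out(3)={4}
  fail(6) 'ccba': from fail(5)=1 chase 'a': 1→0 ⇒ 0;  out=∅∪out(0)=∅
  fail(11) 'bdbc': from fail(10)=18 chase 'c': 18 ⇒ 19;  out={2}∪out(19)={2,4}
  fail(15) 'dcbc': from fail(14)=1 chase 'c': 1→0 ⇒ 3;  out=∅∪out(3)=∅
  fail(7) 'ccbac': from fail(6)=0 chase 'c': 0 ⇒ 3;  out=∅∪out(3)=∅
  fail(16) 'dcbcd': from fail(15)=3 chase 'd': 3→0 ⇒ 12;  out=∅∪out(12)=∅
  fail(8) 'ccbacc': from fail(7)=3 chase 'c': 3 ⇒ 4;  out={1}∪out(4)={1}
  fail(17) 'dcbcdc': from fail(16)=12 chase 'c': 12 ⇒ 13;  out={3}∪out(13)={3}

Scan:
[0] read 'b'  n0⇒n1
[1] read 'd'  n1⇒n9
[2] read 'b'  n9⇒n10
[3] read 'c'  n10⇒n11  → match P2@[0:3],P4@[1:3]
[4] read 'a'  n11⇒n0 ·f
[5] read 'c'  n0⇒n3
[6] read 'd'  n3⇒n12 ·f
[7] read 'b'  n12⇒n18
[8] read 'a'  n18⇒n0 ·f
[9] read 'b'  n0⇒n1
[10] read 'd'  n1⇒n9
[11] read 'b'  n9⇒n10
[12] read 'c'  n10⇒n11  → match P2@[9:12],P4@[10:12]
[13] read 'b'  n11⇒n1 ·f
[14] read 'b'  n1⇒n2  → match P0@[13:14]
[15] read 'a'  n2⇒n0 ·f
[16] read 'a'  n0⇒n0
[17] read 'c'  n0⇒n3
[18] read 'c'  n3⇒n4
[19] read 'b'  n4⇒n5

All matches (sorted): [[3,2],[3,4],[12,2],[12,4],[14,0]]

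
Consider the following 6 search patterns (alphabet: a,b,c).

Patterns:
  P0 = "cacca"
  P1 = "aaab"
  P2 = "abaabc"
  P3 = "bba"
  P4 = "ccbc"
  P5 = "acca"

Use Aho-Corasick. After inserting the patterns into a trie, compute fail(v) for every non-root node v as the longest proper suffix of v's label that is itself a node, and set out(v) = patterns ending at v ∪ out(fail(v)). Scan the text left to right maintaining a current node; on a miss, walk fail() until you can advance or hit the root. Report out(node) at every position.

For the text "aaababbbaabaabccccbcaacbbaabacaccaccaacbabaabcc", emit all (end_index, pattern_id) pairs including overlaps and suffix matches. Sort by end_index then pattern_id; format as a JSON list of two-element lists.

Construct AC machine:
Trie nodes:
  n0 'ε': a→6 b→15 c→1
  n1 'c': a→2 c→18
  n2 'ca': c→3
  n3 'cac': c→4
  n4 'cacc': a→5
  n5 'cacca': ·  [P0 ends]
  n6 'a': a→7 b→10 c→21
  n7 'aa': a→8
  n8 'aaa': b→9
  n9 'aaab': ·  [P1 ends]
  n10 'ab': a→11
  n11 'aba': a→12
  n12 'abaa': b→13
  n13 'abaab': c→14
  n14 'abaabc': ·  [P2 ends]
  n15 'b': b→16
  n16 'bb': a→17
  n17 'bba': ·  [P3 ends]
  n18 'cc': b→19
  n19 'ccb': c→20
  n20 'ccbc': ·  [P4 ends]
  n21 'ac': c→22
  n22 'acc': a→23
  n23 'acca': ·  [P5 ends]

BFS fail/out derivation:
  n1('c'): parent n0 fail=0; on 'c' 0 → fail=0;  out ∅∪∅=∅
  n6('a'): parent n0 fail=0; on 'a' 0 → fail=0;  out ∅∪∅=∅
  n15('b'): parent n0 fail=0; on 'b' 0 → fail=0;  out ∅∪∅=∅
  n2('ca'): parent n1 fail=0; on 'a' 0 → fail=6;  out ∅∪∅=∅
  n7('aa'): parent n6 fail=0; on 'a' 0 → fail=6;  out ∅∪∅=∅
  n10('ab'): parent n6 fail=0; on 'b' 0 → fail=15;  out ∅∪∅=∅
  n16('bb'): parent n15 fail=0; on 'b' 0 → fail=15;  out ∅∪∅=∅
  n18('cc'): parent n1 fail=0; on 'c' 0 → fail=1;  out ∅∪∅=∅
  n21('ac'): parent n6 fail=0; on 'c' 0 → fail=1;  out ∅∪∅=∅
  n3('cac'): parent n2 fail=6; on 'c' 6 → fail=21;  out ∅∪∅=∅
  n8('aaa'): parent n7 fail=6; on 'a' 6 → fail=7;  out ∅∪∅=∅
  n11('aba'): parent n10 fail=15; on 'a' 15→0 → fail=6;  out ∅∪∅=∅
  n17('bba'): parent n16 fail=15; on 'a' 15→0 → fail=6;  out {3}∪∅={3}
  n19('ccb'): parent n18 fail=1; on 'b' 1→0 → fail=15;  out ∅∪∅=∅
  n22('acc'): parent n21 fail=1; on 'c' 1 → fail=18;  out ∅∪∅=∅
  n4('cacc'): parent n3 fail=21; on 'c' 21 → fail=22;  out ∅∪∅=∅
  n9('aaab'): parent n8 fail=7; on 'b' 7→6 → fail=10;  out {1}∪∅={1}
  n12('abaa'): parent n11 fail=6; on 'a' 6 → fail=7;  out ∅∪∅=∅
  n20('ccbc'): parent n19 fail=15; on 'c' 15→0 → fail=1;  out {4}∪∅={4}
  n23('acca'): parent n22 fail=18; on 'a' 18→1 → fail=2;  out {5}∪∅={5}
  n5('cacca'): parent n4 fail=22; on 'a' 22 → fail=23;  out {0}∪{5}={0,5}
  n13('abaab'): parent n12 fail=7; on 'b' 7→6 → fail=10;  out ∅∪∅=∅
  n14('abaabc'): parent n13 fail=10; on 'c' 10→15→0 → fail=1;  out {2}∪∅={2}

Text stream:
[0] read 'a'  n0⇒n6
[1] read 'a'  n6⇒n7
[2] read 'a'  n7⇒n8
[3] read 'b'  n8⇒n9  emit P1@[0:3]
[4] read 'a'  n9⇒n11 ·f
[5] read 'b'  n11⇒n10 ·f
[6] read 'b'  n10⇒n16 ·f
[7] read 'b'  n16⇒n16 ·f
[8] read 'a'  n16⇒n17  emit P3@[6:8]
[9] read 'a'  n17⇒n7 ·f
[10] read 'b'  n7⇒n10 ·f
[11] read 'a'  n10⇒n11
[12] read 'a'  n11⇒n12
[13] read 'b'  n12⇒n13
[14] read 'c'  n13⇒n14  emit P2@[9:14]
[15] read 'c'  n14⇒n18 ·f
[16] read 'c'  n18⇒n18 ·f
[17] read 'c'  n18⇒n18 ·f
[18] read 'b'  n18⇒n19
[19] read 'c'  n19⇒n20  emit P4@[16:19]
[20] read 'a'  n20⇒n2 ·f
[21] read 'a'  n2⇒n7 ·f
[22] read 'c'  n7⇒n21 ·f
[23] read 'b'  n21⇒n15 ·f
[24] read 'b'  n15⇒n16
[25] read 'a'  n16⇒n17  emit P3@[23:25]
[26] read 'a'  n17⇒n7 ·f
[27] read 'b'  n7⇒n10 ·f
[28] read 'a'  n10⇒n11
[29] read 'c'  n11⇒n21 ·f
[30] read 'a'  n21⇒n2 ·f
[31] read 'c'  n2⇒n3
[32] read 'c'  n3⇒n4
[33] read 'a'  n4⇒n5  emit P0@[29:33],P5@[30:33]
[34] read 'c'  n5⇒n3 ·f
[35] read 'c'  n3⇒n4
[36] read 'a'  n4⇒n5  emit P0@[32:36],P5@[33:36]
[37] read 'a'  n5⇒n7 ·f
[38] read 'c'  n7⇒n21 ·f
[39] read 'b'  n21⇒n15 ·f
[40] read 'a'  n15⇒n6 ·f
[41] read 'b'  n6⇒n10
[42] read 'a'  n10⇒n11
[43] read 'a'  n11⇒n12
[44] read 'b'  n12⇒n13
[45] read 'c'  n13⇒n14  emit P2@[40:45]
[46] read 'c'  n14⇒n18 ·f

Matches: [[3,1],[8,3],[14,2],[19,4],[25,3],[33,0],[33,5],[36,0],[36,5],[45,2]]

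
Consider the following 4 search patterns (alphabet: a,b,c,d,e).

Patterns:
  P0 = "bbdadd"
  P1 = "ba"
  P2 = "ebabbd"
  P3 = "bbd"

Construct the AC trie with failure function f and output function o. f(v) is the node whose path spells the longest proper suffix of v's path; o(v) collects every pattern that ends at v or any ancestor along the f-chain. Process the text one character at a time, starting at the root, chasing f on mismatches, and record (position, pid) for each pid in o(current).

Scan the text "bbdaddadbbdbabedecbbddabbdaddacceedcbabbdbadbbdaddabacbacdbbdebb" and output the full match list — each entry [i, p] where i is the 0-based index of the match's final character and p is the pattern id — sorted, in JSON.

Build:
Trie (insert patterns):
  n0 'ε': b→1 e→8
  n1 'b': a→7 b→2
  n2 'bb': d→3
  n3 'bbd': a→4  ←P3
  n4 'bbda': d→5
  n5 'bbdad': d→6
  n6 'bbdadd': ·  ←P0
  n7 'ba': ·  ←P1
  n8 'e': b→9
  n9 'eb': a→10
  n10 'eba': b→11
  n11 'ebab': b→12
  n12 'ebabb': d→13
  n13 'ebabbd': ·  ←P2

BFS fail/out derivation:
  fail(1) 'b': from fail(0)=0 chase 'b': 0 ⇒ 0;  out=∅∪out(0)=∅
  fail(8) 'e': from fail(0)=0 chase 'e': 0 ⇒ 0;  out=∅∪out(0)=∅
  fail(2) 'bb': from fail(1)=0 chase 'b': 0 ⇒ 1;  out=∅∪out(1)=∅
  fail(7) 'ba': from fail(1)=0 chase 'a': 0 ⇒ 0;  out={1}∪out(0)={1}
  fail(9) 'eb': from fail(8)=0 chase 'b': 0 ⇒ 1;  out=∅∪out(1)=∅
  fail(3) 'bbd': from fail(2)=1 chase 'd': 1→0 ⇒ 0;  out={3}∪out(0)={3}
  fail(10) 'eba': from fail(9)=1 chase 'a': 1 ⇒ 7;  out=∅∪out(7)={1}
  fail(4) 'bbda': from fail(3)=0 chase 'a': 0 ⇒ 0;  out=∅∪out(0)=∅
  fail(11) 'ebab': from fail(10)=7 chase 'b': 7→0 ⇒ 1;  out=∅∪out(1)=∅
  fail(5) 'bbdad': from fail(4)=0 chase 'd': 0 ⇒ 0;  out=∅∪out(0)=∅
  fail(12) 'ebabb': from fail(11)=1 chase 'b': 1 ⇒ 2;  out=∅∪out(2)=∅
  fail(6) 'bbdadd': from fail(5)=0 chase 'd': 0 ⇒ 0;  out={0}∪out(0)={0}
  fail(13) 'ebabbd': from fail(12)=2 chase 'd': 2 ⇒ 3;  out={2}∪out(3)={2,3}

Text stream:
pos 0 'b': at 1
pos 1 'b': at 2
pos 2 'd': at 3  emit P3@[0:2]
pos 3 'a': at 4
pos 4 'd': at 5
pos 5 'd': at 6  emit P0@[0:5]
pos 6 'a': at 0 (fail-walked)
pos 7 'd': at 0
pos 8 'b': at 1
pos 9 'b': at 2
pos 10 'd': at 3  emit P3@[8:10]
pos 11 'b': at 1 (fail-walked)
pos 12 'a': at 7  emit P1@[11:12]
pos 13 'b': at 1 (fail-walked)
pos 14 'e': at 8 (fail-walked)
pos 15 'd': at 0 (fail-walked)
pos 16 'e': at 8
pos 17 'c': at 0 (fail-walked)
pos 18 'b': at 1
pos 19 'b': at 2
pos 20 'd': at 3  emit P3@[18:20]
pos 21 'd': at 0 (fail-walked)
pos 22 'a': at 0
pos 23 'b': at 1
pos 24 'b': at 2
pos 25 'd': at 3  emit P3@[23:25]
pos 26 'a': at 4
pos 27 'd': at 5
pos 28 'd': at 6  emit P0@[23:28]
pos 29 'a': at 0 (fail-walked)
pos 30 'c': at 0
pos 31 'c': at 0
pos 32 'e': at 8
pos 33 'e': at 8 (fail-walked)
pos 34 'd': at 0 (fail-walked)
pos 35 'c': at 0
pos 36 'b': at 1
pos 37 'a': at 7  emit P1@[36:37]
pos 38 'b': at 1 (fail-walked)
pos 39 'b': at 2
pos 40 'd': at 3  emit P3@[38:40]
pos 41 'b': at 1 (fail-walked)
pos 42 'a': at 7  emit P1@[41:42]
pos 43 'd': at 0 (fail-walked)
pos 44 'b': at 1
pos 45 'b': at 2
pos 46 'd': at 3  emit P3@[44:46]
pos 47 'a': at 4
pos 48 'd': at 5
pos 49 'd': at 6  emit P0@[44:49]
pos 50 'a': at 0 (fail-walked)
pos 51 'b': at 1
pos 52 'a': at 7  emit P1@[51:52]
pos 53 'c': at 0 (fail-walked)
pos 54 'b': at 1
pos 55 'a': at 7  emit P1@[54:55]
pos 56 'c': at 0 (fail-walked)
pos 57 'd': at 0
pos 58 'b': at 1
pos 59 'b': at 2
pos 60 'd': at 3  emit P3@[58:60]
pos 61 'e': at 8 (fail-walked)
pos 62 'b': at 9
pos 63 'b': at 2 (fail-walked)

All matches (sorted): [[2,3],[5,0],[10,3],[12,1],[20,3],[25,3],[28,0],[37,1],[40,3],[42,1],[46,3],[49,0],[52,1],[55,1],[60,3]]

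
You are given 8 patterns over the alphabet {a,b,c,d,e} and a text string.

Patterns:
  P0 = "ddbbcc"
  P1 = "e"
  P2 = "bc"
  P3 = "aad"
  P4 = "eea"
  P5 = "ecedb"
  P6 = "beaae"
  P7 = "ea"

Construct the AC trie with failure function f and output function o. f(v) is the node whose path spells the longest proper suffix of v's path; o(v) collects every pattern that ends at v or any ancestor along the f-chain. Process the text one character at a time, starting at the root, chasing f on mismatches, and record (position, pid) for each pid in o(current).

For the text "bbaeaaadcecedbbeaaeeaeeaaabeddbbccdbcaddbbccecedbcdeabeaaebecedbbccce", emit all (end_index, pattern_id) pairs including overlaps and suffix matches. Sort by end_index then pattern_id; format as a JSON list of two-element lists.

Build automaton:
Trie nodes:
  0='ε' goto a→10 b→8 d→1 e→7
  1='d' goto d→2
  2='dd' goto b→3
  3='ddb' goto b→4
  4='ddbb' goto c→5
  5='ddbbc' goto c→6
  6='ddbbcc' goto ·  ←P0
  7='e' goto a→23 c→15 e→13  ←P1
  8='b' goto c→9 e→19
  9='bc' goto ·  ←P2
  10='a' goto a→11
  11='aa' goto d→12
  12='aad' goto ·  ←P3
  13='ee' goto a→14
  14='eea' goto ·  ←P4
  15='ec' goto e→16
  16='ece' goto d→17
  17='eced' goto b→18
  18='ecedb' goto ·  ←P5
  19='be' goto a→20
  20='bea' goto a→21
  21='beaa' goto e→22
  22='beaae' goto ·  ←P6
  23='ea' goto ·  ←P7

Failure links (BFS by depth):
  n1('d'): parent n0 fail=0; on 'd' 0 → fail=0;  out ∅∪∅=∅
  n7('e'): parent n0 fail=0; on 'e' 0 → fail=0;  out {1}∪∅={1}
  n8('b'): parent n0 fail=0; on 'b' 0 → fail=0;  out ∅∪∅=∅
  n10('a'): parent n0 fail=0; on 'a' 0 → fail=0;  out ∅∪∅=∅
  n2('dd'): parent n1 fail=0; on 'd' 0 → fail=1;  out ∅∪∅=∅
  n9('bc'): parent n8 fail=0; on 'c' 0 → fail=0;  out {2}∪∅={2}
  n11('aa'): parent n10 fail=0; on 'a' 0 → fail=10;  out ∅∪∅=∅
  n13('ee'): parent n7 fail=0; on 'e' 0 → fail=7;  out ∅∪{1}={1}
  n15('ec'): parent n7 fail=0; on 'c' 0 → fail=0;  out ∅∪∅=∅
  n19('be'): parent n8 fail=0; on 'e' 0 → fail=7;  out ∅∪{1}={1}
  n23('ea'): parent n7 fail=0; on 'a' 0 → fail=10;  out {7}∪∅={7}
  n3('ddb'): parent n2 fail=1; on 'b' 1→0 → fail=8;  out ∅∪∅=∅
  n12('aad'): parent n11 fail=10; on 'd' 10→0 → fail=1;  out {3}∪∅={3}
  n14('eea'): parent n13 fail=7; on 'a' 7 → fail=23;  out {4}∪{7}={4,7}
  n16('ece'): parent n15 fail=0; on 'e' 0 → fail=7;  out ∅∪{1}={1}
  n20('bea'): parent n19 fail=7; on 'a' 7 → fail=23;  out ∅∪{7}={7}
  n4('ddbb'): parent n3 fail=8; on 'b' 8→0 → fail=8;  out ∅∪∅=∅
  n17('eced'): parent n16 fail=7; on 'd' 7→0 → fail=1;  out ∅∪∅=∅
  n21('beaa'): parent n20 fail=23; on 'a' 23→10 → fail=11;  out ∅∪∅=∅
  n5('ddbbc'): parent n4 fail=8; on 'c' 8 → fail=9;  out ∅∪{2}={2}
  n18('ecedb'): parent n17 fail=1; on 'b' 1→0 → fail=8;  out {5}∪∅={5}
  n22('beaae'): parent n21 fail=11; on 'e' 11→10→0 → fail=7;  out {6}∪{1}={1,6}
  n6('ddbbcc'): parent n5 fail=9; on 'c' 9→0 → fail=0;  out {0}∪∅={0}

Run:
[0] read 'b'  n0⇒n8
[1] read 'b'  n8⇒n8 ·f
[2] read 'a'  n8⇒n10 ·f
[3] read 'e'  n10⇒n7 ·f  ** P1@[3:3]
[4] read 'a'  n7⇒n23  ** P7@[3:4]
[5] read 'a'  n23⇒n11 ·f
[6] read 'a'  n11⇒n11 ·f
[7] read 'd'  n11⇒n12  ** P3@[5:7]
[8] read 'c'  n12⇒n0 ·f
[9] read 'e'  n0⇒n7  ** P1@[9:9]
[10] read 'c'  n7⇒n15
[11] read 'e'  n15⇒n16  ** P1@[11:11]
[12] read 'd'  n16⇒n17
[13] read 'b'  n17⇒n18  ** P5@[9:13]
[14] read 'b'  n18⇒n8 ·f
[15] read 'e'  n8⇒n19  ** P1@[15:15]
[16] read 'a'  n19⇒n20  ** P7@[15:16]
[17] read 'a'  n20⇒n21
[18] read 'e'  n21⇒n22  ** P1@[18:18],P6@[14:18]
[19] read 'e'  n22⇒n13 ·f  ** P1@[19:19]
[20] read 'a'  n13⇒n14  ** P4@[18:20],P7@[19:20]
[21] read 'e'  n14⇒n7 ·f  ** P1@[21:21]
[22] read 'e'  n7⇒n13  ** P1@[22:22]
[23] read 'a'  n13⇒n14  ** P4@[21:23],P7@[22:23]
[24] read 'a'  n14⇒n11 ·f
[25] read 'a'  n11⇒n11 ·f
[26] read 'b'  n11⇒n8 ·f
[27] read 'e'  n8⇒n19  ** P1@[27:27]
[28] read 'd'  n19⇒n1 ·f
[29] read 'd'  n1⇒n2
[30] read 'b'  n2⇒n3
[31] read 'b'  n3⇒n4
[32] read 'c'  n4⇒n5  ** P2@[31:32]
[33] read 'c'  n5⇒n6  ** P0@[28:33]
[34] read 'd'  n6⇒n1 ·f
[35] read 'b'  n1⇒n8 ·f
[36] read 'c'  n8⇒n9  ** P2@[35:36]
[37] read 'a'  n9⇒n10 ·f
[38] read 'd'  n10⇒n1 ·f
[39] read 'd'  n1⇒n2
[40] read 'b'  n2⇒n3
[41] read 'b'  n3⇒n4
[42] read 'c'  n4⇒n5  ** P2@[41:42]
[43] read 'c'  n5⇒n6  ** P0@[38:43]
[44] read 'e'  n6⇒n7 ·f  ** P1@[44:44]
[45] read 'c'  n7⇒n15
[46] read 'e'  n15⇒n16  ** P1@[46:46]
[47] read 'd'  n16⇒n17
[48] read 'b'  n17⇒n18  ** P5@[44:48]
[49] read 'c'  n18⇒n9 ·f  ** P2@[48:49]
[50] read 'd'  n9⇒n1 ·f
[51] read 'e'  n1⇒n7 ·f  ** P1@[51:51]
[52] read 'a'  n7⇒n23  ** P7@[51:52]
[53] read 'b'  n23⇒n8 ·f
[54] read 'e'  n8⇒n19  ** P1@[54:54]
[55] read 'a'  n19⇒n20  ** P7@[54:55]
[56] read 'a'  n20⇒n21
[57] read 'e'  n21⇒n22  ** P1@[57:57],P6@[53:57]
[58] read 'b'  n22⇒n8 ·f
[59] read 'e'  n8⇒n19  ** P1@[59:59]
[60] read 'c'  n19⇒n15 ·f
[61] read 'e'  n15⇒n16  ** P1@[61:61]
[62] read 'd'  n16⇒n17
[63] read 'b'  n17⇒n18  ** P5@[59:63]
[64] read 'b'  n18⇒n8 ·f
[65] read 'c'  n8⇒n9  ** P2@[64:65]
[66] read 'c'  n9⇒n0 ·f
[67] read 'c'  n0⇒n0
[68] read 'e'  n0⇒n7  ** P1@[68:68]

Matches: [[3,1],[4,7],[7,3],[9,1],[11,1],[13,5],[15,1],[16,7],[18,1],[18,6],[19,1],[20,4],[20,7],[21,1],[22,1],[23,4],[23,7],[27,1],[32,2],[33,0],[36,2],[42,2],[43,0],[44,1],[46,1],[48,5],[49,2],[51,1],[52,7],[54,1],[55,7],[57,1],[57,6],[59,1],[61,1],[63,5],[65,2],[68,1]]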